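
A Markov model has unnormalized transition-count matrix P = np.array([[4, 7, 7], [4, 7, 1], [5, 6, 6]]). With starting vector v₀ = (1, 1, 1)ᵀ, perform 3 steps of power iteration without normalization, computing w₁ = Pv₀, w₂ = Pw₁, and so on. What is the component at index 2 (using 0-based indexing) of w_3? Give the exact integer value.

w1 = Pv₀ = (4·1 + 7·1 + 7·1; 4·1 + 7·1 + 1·1; 5·1 + 6·1 + 6·1) = (18, 12, 17)
w2 = Pw1 = (4·18 + 7·12 + 7·17; 4·18 + 7·12 + 1·17; 5·18 + 6·12 + 6·17) = (275, 173, 264)
w3 = Pw2 = (4159, 2575, 3997)
The requested component of w3 is 3997.

3997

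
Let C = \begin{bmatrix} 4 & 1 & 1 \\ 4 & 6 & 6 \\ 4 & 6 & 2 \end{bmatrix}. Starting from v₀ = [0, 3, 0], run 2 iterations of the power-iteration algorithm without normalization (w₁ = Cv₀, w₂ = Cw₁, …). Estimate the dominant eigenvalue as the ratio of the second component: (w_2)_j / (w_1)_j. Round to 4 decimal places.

w1 = Cv₀ = (3, 18, 18)
w2 = Cw1 = (48, 228, 156)
Ratio at component: 228 / 18 = 12.6667

12.6667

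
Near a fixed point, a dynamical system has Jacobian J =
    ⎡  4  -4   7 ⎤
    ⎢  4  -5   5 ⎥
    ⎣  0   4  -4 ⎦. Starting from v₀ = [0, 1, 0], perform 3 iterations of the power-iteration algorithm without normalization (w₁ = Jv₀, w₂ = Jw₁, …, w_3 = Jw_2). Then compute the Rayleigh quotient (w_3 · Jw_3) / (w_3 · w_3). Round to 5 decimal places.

-6.90099

w1 = Jv₀ = (4·0 + (-4)·1 + 7·0; 4·0 + (-5)·1 + 5·0; 0·0 + 4·1 + (-4)·0) = (-4, -5, 4)
w2 = Jw1 = (4·(-4) + (-4)·(-5) + 7·4; 4·(-4) + (-5)·(-5) + 5·4; 0·(-4) + 4·(-5) + (-4)·4) = (32, 29, -36)
w3 = Jw2 = (-240, -197, 260)
Jw3 = (1648, 1325, -1828)
w3·Jw3 = (-240)·1648 + (-197)·1325 + 260·(-1828) = -1131825; w3·w3 = (-240)·(-240) + (-197)·(-197) + 260·260 = 164009
λ ≈ -1131825/164009 = -6.90099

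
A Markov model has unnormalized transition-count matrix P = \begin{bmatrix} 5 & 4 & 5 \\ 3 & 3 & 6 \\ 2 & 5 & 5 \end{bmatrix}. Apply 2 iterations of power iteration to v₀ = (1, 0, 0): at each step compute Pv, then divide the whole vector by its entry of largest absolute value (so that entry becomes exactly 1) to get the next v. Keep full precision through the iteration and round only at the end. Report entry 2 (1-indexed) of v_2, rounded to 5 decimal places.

0.76596

Pv0 = (5.000000, 3.000000, 2.000000); divide by 5.000000 → v1 = (1.000000, 0.600000, 0.400000)
Pv1 = (9.400000, 7.200000, 7.000000); divide by 9.400000 → v2 = (1.000000, 0.765957, 0.744681)
Requested entry of v2: 36/47 = 0.76596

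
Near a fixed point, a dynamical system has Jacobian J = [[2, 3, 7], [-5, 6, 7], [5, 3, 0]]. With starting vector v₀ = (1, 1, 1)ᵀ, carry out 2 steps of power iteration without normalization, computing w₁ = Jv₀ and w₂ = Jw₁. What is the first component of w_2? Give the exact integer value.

w1 = Jv₀ = (2·1 + 3·1 + 7·1; (-5)·1 + 6·1 + 7·1; 5·1 + 3·1 + 0·1) = (12, 8, 8)
w2 = Jw1 = (2·12 + 3·8 + 7·8; (-5)·12 + 6·8 + 7·8; 5·12 + 3·8 + 0·8) = (104, 44, 84)
The requested component of w2 is 104.

104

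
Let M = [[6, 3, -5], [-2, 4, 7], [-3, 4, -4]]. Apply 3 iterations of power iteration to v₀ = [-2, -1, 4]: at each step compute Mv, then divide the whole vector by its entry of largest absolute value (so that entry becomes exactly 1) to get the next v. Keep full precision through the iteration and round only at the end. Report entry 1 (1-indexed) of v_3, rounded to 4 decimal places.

-0.6142

Mv0 = (-35.00000, 28.00000, -14.00000); divide by -35.00000 → v1 = (1.00000, -0.80000, 0.40000)
Mv1 = (1.60000, -2.40000, -7.80000); divide by -7.80000 → v2 = (-0.20513, 0.30769, 1.00000)
Mv2 = (-5.30769, 8.64103, -2.15385); divide by 8.64103 → v3 = (-0.61424, 1.00000, -0.24926)
Requested entry of v3: -1449/2359 = -0.6142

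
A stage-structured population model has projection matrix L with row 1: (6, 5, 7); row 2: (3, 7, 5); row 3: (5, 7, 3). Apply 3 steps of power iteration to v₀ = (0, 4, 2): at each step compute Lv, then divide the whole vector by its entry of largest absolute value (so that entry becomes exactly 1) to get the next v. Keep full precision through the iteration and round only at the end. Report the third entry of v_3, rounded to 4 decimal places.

0.8333

Lv0 = (34.00000, 38.00000, 34.00000); divide by 38.00000 → v1 = (0.89474, 1.00000, 0.89474)
Lv1 = (16.63158, 14.15789, 14.15789); divide by 16.63158 → v2 = (1.00000, 0.85127, 0.85127)
Lv2 = (16.21519, 13.21519, 13.51266); divide by 16.21519 → v3 = (1.00000, 0.81499, 0.83333)
Requested entry of v3: 8540/10248 = 0.8333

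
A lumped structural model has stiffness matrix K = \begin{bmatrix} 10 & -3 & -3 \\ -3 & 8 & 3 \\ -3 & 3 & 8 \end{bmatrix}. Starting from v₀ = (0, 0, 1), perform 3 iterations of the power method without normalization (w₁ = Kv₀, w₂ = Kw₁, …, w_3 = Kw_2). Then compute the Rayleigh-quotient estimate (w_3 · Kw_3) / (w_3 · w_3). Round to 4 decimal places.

w1 = Kv₀ = (-3, 3, 8)
w2 = Kw1 = (-63, 57, 82)
w3 = Kw2 = (-1047, 891, 1016)
Kw3 = (-16191, 13317, 13942)
w3·Kw3 = (-1047)·(-16191) + 891·13317 + 1016·13942 = 42982496; w3·w3 = (-1047)·(-1047) + 891·891 + 1016·1016 = 2922346
λ ≈ 42982496/2922346 = 14.7082

14.7082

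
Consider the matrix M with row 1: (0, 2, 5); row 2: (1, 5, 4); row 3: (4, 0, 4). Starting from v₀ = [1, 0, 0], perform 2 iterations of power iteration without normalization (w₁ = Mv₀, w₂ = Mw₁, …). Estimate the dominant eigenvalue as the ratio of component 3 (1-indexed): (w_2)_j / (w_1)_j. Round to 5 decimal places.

λ ≈ 4.00000

w1 = Mv₀ = (0, 1, 4)
w2 = Mw1 = (22, 21, 16)
Ratio at component: 16 / 4 = 4.00000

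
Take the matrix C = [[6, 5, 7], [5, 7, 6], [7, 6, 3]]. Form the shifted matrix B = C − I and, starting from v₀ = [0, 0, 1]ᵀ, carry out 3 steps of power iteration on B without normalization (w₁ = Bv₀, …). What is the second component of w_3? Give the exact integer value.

1427

B = C − I has rows (5, 5, 7); (5, 6, 6); (7, 6, 2)
w1 = Bv₀ = (7, 6, 2)
w2 = Bw1 = (79, 83, 89)
w3 = Bw2 = (1433, 1427, 1229)
Requested component of w3: 1427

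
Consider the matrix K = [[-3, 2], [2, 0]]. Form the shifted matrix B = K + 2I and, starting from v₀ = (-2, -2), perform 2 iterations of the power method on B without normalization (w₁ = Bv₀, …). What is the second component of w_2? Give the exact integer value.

B = K + 2I has rows (-1, 2); (2, 2)
w1 = Bv₀ = ((-1)·(-2) + 2·(-2); 2·(-2) + 2·(-2)) = (-2, -8)
w2 = Bw1 = ((-1)·(-2) + 2·(-8); 2·(-2) + 2·(-8)) = (-14, -20)
Requested component of w2: -20

-20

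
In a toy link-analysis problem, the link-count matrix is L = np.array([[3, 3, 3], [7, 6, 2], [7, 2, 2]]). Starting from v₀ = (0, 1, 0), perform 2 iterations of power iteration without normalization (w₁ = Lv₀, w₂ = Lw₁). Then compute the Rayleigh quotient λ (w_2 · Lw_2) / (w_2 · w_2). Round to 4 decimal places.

λ ≈ 11.2800

w1 = Lv₀ = (3·0 + 3·1 + 3·0; 7·0 + 6·1 + 2·0; 7·0 + 2·1 + 2·0) = (3, 6, 2)
w2 = Lw1 = (3·3 + 3·6 + 3·2; 7·3 + 6·6 + 2·2; 7·3 + 2·6 + 2·2) = (33, 61, 37)
Lw2 = (393, 671, 427)
w2·Lw2 = 33·393 + 61·671 + 37·427 = 69699; w2·w2 = 33·33 + 61·61 + 37·37 = 6179
λ ≈ 69699/6179 = 11.2800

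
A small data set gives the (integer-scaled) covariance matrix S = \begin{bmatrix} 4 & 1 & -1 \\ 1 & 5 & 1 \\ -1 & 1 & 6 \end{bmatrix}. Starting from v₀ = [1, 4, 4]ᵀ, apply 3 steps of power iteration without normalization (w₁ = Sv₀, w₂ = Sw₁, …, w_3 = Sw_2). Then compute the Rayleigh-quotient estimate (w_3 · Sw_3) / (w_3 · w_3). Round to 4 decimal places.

w1 = Sv₀ = (4·1 + 1·4 + (-1)·4; 1·1 + 5·4 + 1·4; (-1)·1 + 1·4 + 6·4) = (4, 25, 27)
w2 = Sw1 = (4·4 + 1·25 + (-1)·27; 1·4 + 5·25 + 1·27; (-1)·4 + 1·25 + 6·27) = (14, 156, 183)
w3 = Sw2 = (29, 977, 1240)
Sw3 = (-147, 6154, 8388)
w3·Sw3 = 29·(-147) + 977·6154 + 1240·8388 = 16409315; w3·w3 = 29·29 + 977·977 + 1240·1240 = 2492970
λ ≈ 16409315/2492970 = 6.5822

λ ≈ 6.5822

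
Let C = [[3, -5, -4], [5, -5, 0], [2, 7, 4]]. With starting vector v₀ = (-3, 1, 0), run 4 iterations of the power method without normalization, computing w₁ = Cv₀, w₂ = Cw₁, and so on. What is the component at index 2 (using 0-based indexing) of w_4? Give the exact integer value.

824

w1 = Cv₀ = (3·(-3) + (-5)·1 + (-4)·0; 5·(-3) + (-5)·1 + 0·0; 2·(-3) + 7·1 + 4·0) = (-14, -20, 1)
w2 = Cw1 = (3·(-14) + (-5)·(-20) + (-4)·1; 5·(-14) + (-5)·(-20) + 0·1; 2·(-14) + 7·(-20) + 4·1) = (54, 30, -164)
w3 = Cw2 = (668, 120, -338)
w4 = Cw3 = (2756, 2740, 824)
The requested component of w4 is 824.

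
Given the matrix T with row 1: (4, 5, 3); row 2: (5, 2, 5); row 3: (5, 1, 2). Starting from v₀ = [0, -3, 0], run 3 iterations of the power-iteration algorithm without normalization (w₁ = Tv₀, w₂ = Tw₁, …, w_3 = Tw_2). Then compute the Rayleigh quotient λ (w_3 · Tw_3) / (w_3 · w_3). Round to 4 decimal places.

10.7597

w1 = Tv₀ = (4·0 + 5·(-3) + 3·0; 5·0 + 2·(-3) + 5·0; 5·0 + 1·(-3) + 2·0) = (-15, -6, -3)
w2 = Tw1 = (4·(-15) + 5·(-6) + 3·(-3); 5·(-15) + 2·(-6) + 5·(-3); 5·(-15) + 1·(-6) + 2·(-3)) = (-99, -102, -87)
w3 = Tw2 = (-1167, -1134, -771)
Tw3 = (-12651, -11958, -8511)
w3·Tw3 = (-1167)·(-12651) + (-1134)·(-11958) + (-771)·(-8511) = 34886070; w3·w3 = (-1167)·(-1167) + (-1134)·(-1134) + (-771)·(-771) = 3242286
λ ≈ 34886070/3242286 = 10.7597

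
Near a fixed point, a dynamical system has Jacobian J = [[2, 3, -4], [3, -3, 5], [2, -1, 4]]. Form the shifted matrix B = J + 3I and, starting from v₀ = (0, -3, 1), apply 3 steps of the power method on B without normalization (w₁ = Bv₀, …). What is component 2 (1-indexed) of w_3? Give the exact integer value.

B = J + 3I has rows (5, 3, -4); (3, 0, 5); (2, -1, 7)
w1 = Bv₀ = (5·0 + 3·(-3) + (-4)·1; 3·0 + 0·(-3) + 5·1; 2·0 + (-1)·(-3) + 7·1) = (-13, 5, 10)
w2 = Bw1 = (5·(-13) + 3·5 + (-4)·10; 3·(-13) + 0·5 + 5·10; 2·(-13) + (-1)·5 + 7·10) = (-90, 11, 39)
w3 = Bw2 = (-573, -75, 82)
Requested component of w3: -75

-75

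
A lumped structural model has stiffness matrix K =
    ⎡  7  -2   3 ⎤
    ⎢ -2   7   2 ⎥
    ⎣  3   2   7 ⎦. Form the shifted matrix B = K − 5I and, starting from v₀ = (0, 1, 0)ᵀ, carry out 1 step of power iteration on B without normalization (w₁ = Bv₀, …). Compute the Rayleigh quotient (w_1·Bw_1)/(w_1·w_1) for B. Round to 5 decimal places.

B = K − 5I has rows (2, -2, 3); (-2, 2, 2); (3, 2, 2)
w1 = Bv₀ = (2·0 + (-2)·1 + 3·0; (-2)·0 + 2·1 + 2·0; 3·0 + 2·1 + 2·0) = (-2, 2, 2)
Bw1 = (-2, 12, 2)
w1·Bw1 = 32; w1·w1 = 12; μ ≈ 32/12 = 2.66667

2.66667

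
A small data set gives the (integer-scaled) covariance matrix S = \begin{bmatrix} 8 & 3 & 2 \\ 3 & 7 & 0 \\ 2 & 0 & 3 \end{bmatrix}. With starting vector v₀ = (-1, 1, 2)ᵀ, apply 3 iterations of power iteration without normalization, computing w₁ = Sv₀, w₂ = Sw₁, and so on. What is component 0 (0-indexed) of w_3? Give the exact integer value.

191

w1 = Sv₀ = (8·(-1) + 3·1 + 2·2; 3·(-1) + 7·1 + 0·2; 2·(-1) + 0·1 + 3·2) = (-1, 4, 4)
w2 = Sw1 = (8·(-1) + 3·4 + 2·4; 3·(-1) + 7·4 + 0·4; 2·(-1) + 0·4 + 3·4) = (12, 25, 10)
w3 = Sw2 = (191, 211, 54)
The requested component of w3 is 191.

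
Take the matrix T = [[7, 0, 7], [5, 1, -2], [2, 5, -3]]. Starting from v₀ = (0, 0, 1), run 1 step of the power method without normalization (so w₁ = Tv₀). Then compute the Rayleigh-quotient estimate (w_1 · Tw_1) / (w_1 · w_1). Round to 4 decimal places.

w1 = Tv₀ = (7, -2, -3)
Tw1 = (28, 39, 13)
w1·Tw1 = 7·28 + (-2)·39 + (-3)·13 = 79; w1·w1 = 7·7 + (-2)·(-2) + (-3)·(-3) = 62
λ ≈ 79/62 = 1.2742

λ ≈ 1.2742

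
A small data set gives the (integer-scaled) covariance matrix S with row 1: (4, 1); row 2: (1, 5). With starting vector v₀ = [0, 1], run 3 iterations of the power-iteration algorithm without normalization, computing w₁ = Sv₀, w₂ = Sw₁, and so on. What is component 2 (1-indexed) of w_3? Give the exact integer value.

139

w1 = Sv₀ = (4·0 + 1·1; 1·0 + 5·1) = (1, 5)
w2 = Sw1 = (4·1 + 1·5; 1·1 + 5·5) = (9, 26)
w3 = Sw2 = (62, 139)
The requested component of w3 is 139.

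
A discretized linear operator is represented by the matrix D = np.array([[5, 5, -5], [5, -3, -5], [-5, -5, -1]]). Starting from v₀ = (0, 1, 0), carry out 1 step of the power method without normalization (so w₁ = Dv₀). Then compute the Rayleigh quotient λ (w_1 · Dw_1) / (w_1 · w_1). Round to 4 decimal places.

0.3898

w1 = Dv₀ = (5·0 + 5·1 + (-5)·0; 5·0 + (-3)·1 + (-5)·0; (-5)·0 + (-5)·1 + (-1)·0) = (5, -3, -5)
Dw1 = (35, 59, -5)
w1·Dw1 = 5·35 + (-3)·59 + (-5)·(-5) = 23; w1·w1 = 5·5 + (-3)·(-3) + (-5)·(-5) = 59
λ ≈ 23/59 = 0.3898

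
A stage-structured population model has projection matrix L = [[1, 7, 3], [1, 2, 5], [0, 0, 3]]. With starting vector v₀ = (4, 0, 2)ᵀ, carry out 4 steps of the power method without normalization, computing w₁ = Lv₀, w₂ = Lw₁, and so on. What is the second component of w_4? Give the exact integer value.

w1 = Lv₀ = (10, 14, 6)
w2 = Lw1 = (126, 68, 18)
w3 = Lw2 = (656, 352, 54)
w4 = Lw3 = (3282, 1630, 162)
The requested component of w4 is 1630.

1630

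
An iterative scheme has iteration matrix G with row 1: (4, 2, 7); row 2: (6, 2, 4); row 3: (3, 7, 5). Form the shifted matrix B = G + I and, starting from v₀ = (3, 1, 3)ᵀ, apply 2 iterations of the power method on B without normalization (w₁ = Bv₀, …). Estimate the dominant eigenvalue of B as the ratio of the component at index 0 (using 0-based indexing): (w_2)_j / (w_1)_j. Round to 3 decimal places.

13.000

B = G + I has rows (5, 2, 7); (6, 3, 4); (3, 7, 6)
w1 = Bv₀ = (38, 33, 34)
w2 = Bw1 = (494, 463, 549)
Ratio: 494/38 = 13.000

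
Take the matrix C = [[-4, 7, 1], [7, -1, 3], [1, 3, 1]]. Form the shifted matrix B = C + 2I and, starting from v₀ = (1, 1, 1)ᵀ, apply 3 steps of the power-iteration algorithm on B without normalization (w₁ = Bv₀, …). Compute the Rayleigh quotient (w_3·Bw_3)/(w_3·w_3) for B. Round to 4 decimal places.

8.1457

B = C + 2I has rows (-2, 7, 1); (7, 1, 3); (1, 3, 3)
w1 = Bv₀ = ((-2)·1 + 7·1 + 1·1; 7·1 + 1·1 + 3·1; 1·1 + 3·1 + 3·1) = (6, 11, 7)
w2 = Bw1 = ((-2)·6 + 7·11 + 1·7; 7·6 + 1·11 + 3·7; 1·6 + 3·11 + 3·7) = (72, 74, 60)
w3 = Bw2 = (434, 758, 474)
Bw3 = (4912, 5218, 4130)
w3·Bw3 = 8044672; w3·w3 = 987596; μ ≈ 8044672/987596 = 8.1457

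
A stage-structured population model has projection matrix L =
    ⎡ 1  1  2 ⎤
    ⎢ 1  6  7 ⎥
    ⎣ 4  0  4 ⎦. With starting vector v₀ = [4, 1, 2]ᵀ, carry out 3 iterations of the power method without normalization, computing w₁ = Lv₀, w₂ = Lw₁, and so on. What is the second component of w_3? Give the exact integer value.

2931

w1 = Lv₀ = (1·4 + 1·1 + 2·2; 1·4 + 6·1 + 7·2; 4·4 + 0·1 + 4·2) = (9, 24, 24)
w2 = Lw1 = (1·9 + 1·24 + 2·24; 1·9 + 6·24 + 7·24; 4·9 + 0·24 + 4·24) = (81, 321, 132)
w3 = Lw2 = (666, 2931, 852)
The requested component of w3 is 2931.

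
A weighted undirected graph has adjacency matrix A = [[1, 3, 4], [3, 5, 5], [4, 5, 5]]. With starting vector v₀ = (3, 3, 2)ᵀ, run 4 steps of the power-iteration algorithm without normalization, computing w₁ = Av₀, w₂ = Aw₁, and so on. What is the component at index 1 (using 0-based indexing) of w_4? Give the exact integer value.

61715

w1 = Av₀ = (20, 34, 37)
w2 = Aw1 = (270, 415, 435)
w3 = Aw2 = (3255, 5060, 5330)
w4 = Aw3 = (39755, 61715, 64970)
The requested component of w4 is 61715.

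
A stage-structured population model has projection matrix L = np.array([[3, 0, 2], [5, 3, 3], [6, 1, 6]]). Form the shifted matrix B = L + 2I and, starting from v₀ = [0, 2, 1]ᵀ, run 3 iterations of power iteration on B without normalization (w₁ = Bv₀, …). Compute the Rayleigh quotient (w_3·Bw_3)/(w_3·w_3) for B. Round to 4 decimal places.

B = L + 2I has rows (5, 0, 2); (5, 5, 3); (6, 1, 8)
w1 = Bv₀ = (5·0 + 0·2 + 2·1; 5·0 + 5·2 + 3·1; 6·0 + 1·2 + 8·1) = (2, 13, 10)
w2 = Bw1 = (5·2 + 0·13 + 2·10; 5·2 + 5·13 + 3·10; 6·2 + 1·13 + 8·10) = (30, 105, 105)
w3 = Bw2 = (360, 990, 1125)
Bw3 = (4050, 10125, 12150)
w3·Bw3 = 25150500; w3·w3 = 2375325; μ ≈ 25150500/2375325 = 10.5882

10.5882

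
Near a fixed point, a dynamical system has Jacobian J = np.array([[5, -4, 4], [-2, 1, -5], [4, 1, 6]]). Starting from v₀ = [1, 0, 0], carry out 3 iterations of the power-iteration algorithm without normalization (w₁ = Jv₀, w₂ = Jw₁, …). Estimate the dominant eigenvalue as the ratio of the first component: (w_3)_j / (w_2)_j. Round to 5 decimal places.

λ ≈ 11.04082

w1 = Jv₀ = (5·1 + (-4)·0 + 4·0; (-2)·1 + 1·0 + (-5)·0; 4·1 + 1·0 + 6·0) = (5, -2, 4)
w2 = Jw1 = (5·5 + (-4)·(-2) + 4·4; (-2)·5 + 1·(-2) + (-5)·4; 4·5 + 1·(-2) + 6·4) = (49, -32, 42)
w3 = Jw2 = (541, -340, 416)
Ratio at component: 541 / 49 = 11.04082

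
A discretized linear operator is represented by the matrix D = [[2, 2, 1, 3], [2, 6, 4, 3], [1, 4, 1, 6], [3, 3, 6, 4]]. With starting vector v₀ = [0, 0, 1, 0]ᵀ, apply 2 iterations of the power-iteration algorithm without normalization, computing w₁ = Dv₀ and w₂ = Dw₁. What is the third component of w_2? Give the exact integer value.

w1 = Dv₀ = (2·0 + 2·0 + 1·1 + 3·0; 2·0 + 6·0 + 4·1 + 3·0; 1·0 + 4·0 + 1·1 + 6·0; 3·0 + 3·0 + 6·1 + 4·0) = (1, 4, 1, 6)
w2 = Dw1 = (2·1 + 2·4 + 1·1 + 3·6; 2·1 + 6·4 + 4·1 + 3·6; 1·1 + 4·4 + 1·1 + 6·6; 3·1 + 3·4 + 6·1 + 4·6) = (29, 48, 54, 45)
The requested component of w2 is 54.

54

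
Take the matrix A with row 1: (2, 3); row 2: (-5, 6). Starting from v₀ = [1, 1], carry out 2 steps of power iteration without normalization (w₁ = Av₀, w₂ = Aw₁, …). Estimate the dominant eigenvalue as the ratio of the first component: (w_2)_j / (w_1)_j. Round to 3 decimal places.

2.600

w1 = Av₀ = (2·1 + 3·1; (-5)·1 + 6·1) = (5, 1)
w2 = Aw1 = (2·5 + 3·1; (-5)·5 + 6·1) = (13, -19)
Ratio at component: 13 / 5 = 2.600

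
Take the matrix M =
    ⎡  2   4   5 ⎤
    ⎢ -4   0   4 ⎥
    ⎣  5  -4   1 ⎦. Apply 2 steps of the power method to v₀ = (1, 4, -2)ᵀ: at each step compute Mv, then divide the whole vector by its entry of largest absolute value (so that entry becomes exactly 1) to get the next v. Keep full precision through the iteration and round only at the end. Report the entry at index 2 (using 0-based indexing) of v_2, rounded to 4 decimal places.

-0.7732

Mv0 = (8.00000, -12.00000, -13.00000); divide by -13.00000 → v1 = (-0.61538, 0.92308, 1.00000)
Mv1 = (7.46154, 6.46154, -5.76923); divide by 7.46154 → v2 = (1.00000, 0.86598, -0.77320)
Requested entry of v2: 75/-97 = -0.7732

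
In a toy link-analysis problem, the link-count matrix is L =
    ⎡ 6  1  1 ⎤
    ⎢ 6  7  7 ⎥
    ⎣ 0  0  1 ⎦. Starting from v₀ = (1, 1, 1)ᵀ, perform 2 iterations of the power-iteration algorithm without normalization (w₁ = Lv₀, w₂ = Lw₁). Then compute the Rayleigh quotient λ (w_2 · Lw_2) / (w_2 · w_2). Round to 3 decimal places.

λ ≈ 9.123

w1 = Lv₀ = (8, 20, 1)
w2 = Lw1 = (69, 195, 1)
Lw2 = (610, 1786, 1)
w2·Lw2 = 69·610 + 195·1786 + 1·1 = 390361; w2·w2 = 69·69 + 195·195 + 1·1 = 42787
λ ≈ 390361/42787 = 9.123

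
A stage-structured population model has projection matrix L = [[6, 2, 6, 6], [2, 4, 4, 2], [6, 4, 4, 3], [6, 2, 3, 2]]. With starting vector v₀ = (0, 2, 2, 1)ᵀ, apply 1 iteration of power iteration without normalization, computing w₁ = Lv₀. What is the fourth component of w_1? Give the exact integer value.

w1 = Lv₀ = (6·0 + 2·2 + 6·2 + 6·1; 2·0 + 4·2 + 4·2 + 2·1; 6·0 + 4·2 + 4·2 + 3·1; 6·0 + 2·2 + 3·2 + 2·1) = (22, 18, 19, 12)
The requested component of w1 is 12.

12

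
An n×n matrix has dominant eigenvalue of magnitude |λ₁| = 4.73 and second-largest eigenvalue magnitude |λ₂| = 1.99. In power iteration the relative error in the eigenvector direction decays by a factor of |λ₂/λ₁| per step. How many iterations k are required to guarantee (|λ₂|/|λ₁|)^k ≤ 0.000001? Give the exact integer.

16

|λ₂/λ₁| = 1.99/4.73 = 0.42072
Need k ≥ ln(0.000001) / ln(0.42072) = -13.8155 / -0.8658 ≈ 15.957
Smallest integer k satisfying the bound: 16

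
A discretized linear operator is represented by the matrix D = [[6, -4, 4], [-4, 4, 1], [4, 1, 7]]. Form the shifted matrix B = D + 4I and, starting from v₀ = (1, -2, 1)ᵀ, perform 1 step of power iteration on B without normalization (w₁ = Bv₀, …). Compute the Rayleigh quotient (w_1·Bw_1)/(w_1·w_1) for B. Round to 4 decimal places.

14.5217

B = D + 4I has rows (10, -4, 4); (-4, 8, 1); (4, 1, 11)
w1 = Bv₀ = (10·1 + (-4)·(-2) + 4·1; (-4)·1 + 8·(-2) + 1·1; 4·1 + 1·(-2) + 11·1) = (22, -19, 13)
Bw1 = (348, -227, 212)
w1·Bw1 = 14725; w1·w1 = 1014; μ ≈ 14725/1014 = 14.5217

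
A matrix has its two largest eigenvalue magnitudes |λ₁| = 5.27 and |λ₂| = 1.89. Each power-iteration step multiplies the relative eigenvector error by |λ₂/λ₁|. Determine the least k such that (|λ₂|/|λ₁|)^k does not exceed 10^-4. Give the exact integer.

9

|λ₂/λ₁| = 1.89/5.27 = 0.35863
Need k ≥ ln(10^-4) / ln(0.35863) = -9.2103 / -1.0255 ≈ 8.982
Smallest integer k satisfying the bound: 9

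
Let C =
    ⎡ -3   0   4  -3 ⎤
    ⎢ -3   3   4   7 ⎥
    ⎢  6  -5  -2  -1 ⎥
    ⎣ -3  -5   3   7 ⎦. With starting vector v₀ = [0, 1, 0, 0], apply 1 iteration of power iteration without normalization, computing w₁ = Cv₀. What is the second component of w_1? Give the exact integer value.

w1 = Cv₀ = ((-3)·0 + 0·1 + 4·0 + (-3)·0; (-3)·0 + 3·1 + 4·0 + 7·0; 6·0 + (-5)·1 + (-2)·0 + (-1)·0; (-3)·0 + (-5)·1 + 3·0 + 7·0) = (0, 3, -5, -5)
The requested component of w1 is 3.

3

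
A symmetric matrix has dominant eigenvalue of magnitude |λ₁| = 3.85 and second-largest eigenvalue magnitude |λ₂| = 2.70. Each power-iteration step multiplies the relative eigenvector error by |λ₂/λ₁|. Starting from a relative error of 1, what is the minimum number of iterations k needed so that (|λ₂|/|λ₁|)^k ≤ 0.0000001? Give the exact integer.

46

|λ₂/λ₁| = 2.70/3.85 = 0.70130
Need k ≥ ln(0.0000001) / ln(0.70130) = -16.1181 / -0.3548 ≈ 45.426
Smallest integer k satisfying the bound: 46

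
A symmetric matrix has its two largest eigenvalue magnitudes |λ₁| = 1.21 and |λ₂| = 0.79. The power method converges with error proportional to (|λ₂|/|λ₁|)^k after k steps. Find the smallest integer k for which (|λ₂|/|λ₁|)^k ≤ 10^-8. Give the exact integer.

|λ₂/λ₁| = 0.79/1.21 = 0.65289
Need k ≥ ln(10^-8) / ln(0.65289) = -18.4207 / -0.4263 ≈ 43.206
Smallest integer k satisfying the bound: 44

44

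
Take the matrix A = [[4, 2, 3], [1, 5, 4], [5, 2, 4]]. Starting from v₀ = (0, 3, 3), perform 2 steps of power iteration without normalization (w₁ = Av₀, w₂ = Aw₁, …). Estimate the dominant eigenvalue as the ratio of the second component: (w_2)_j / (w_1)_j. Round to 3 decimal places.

w1 = Av₀ = (15, 27, 18)
w2 = Aw1 = (168, 222, 201)
Ratio at component: 222 / 27 = 8.222

λ ≈ 8.222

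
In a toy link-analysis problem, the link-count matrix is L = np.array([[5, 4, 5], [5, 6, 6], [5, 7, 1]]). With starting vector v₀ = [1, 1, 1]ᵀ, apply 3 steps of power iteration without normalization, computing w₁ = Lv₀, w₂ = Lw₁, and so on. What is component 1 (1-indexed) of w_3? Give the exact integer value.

w1 = Lv₀ = (14, 17, 13)
w2 = Lw1 = (203, 250, 202)
w3 = Lw2 = (3025, 3727, 2967)
The requested component of w3 is 3025.

3025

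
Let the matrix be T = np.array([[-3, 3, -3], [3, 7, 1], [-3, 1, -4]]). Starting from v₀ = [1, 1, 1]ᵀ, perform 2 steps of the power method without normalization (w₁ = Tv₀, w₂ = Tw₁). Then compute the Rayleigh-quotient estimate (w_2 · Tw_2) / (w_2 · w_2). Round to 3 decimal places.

w1 = Tv₀ = (-3, 11, -6)
w2 = Tw1 = (60, 62, 44)
Tw2 = (-126, 658, -294)
w2·Tw2 = 60·(-126) + 62·658 + 44·(-294) = 20300; w2·w2 = 60·60 + 62·62 + 44·44 = 9380
λ ≈ 20300/9380 = 2.164

2.164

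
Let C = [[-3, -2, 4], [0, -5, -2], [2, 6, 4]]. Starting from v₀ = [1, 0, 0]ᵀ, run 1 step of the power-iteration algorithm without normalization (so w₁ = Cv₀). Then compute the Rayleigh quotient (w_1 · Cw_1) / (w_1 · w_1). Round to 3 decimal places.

-3.615

w1 = Cv₀ = ((-3)·1 + (-2)·0 + 4·0; 0·1 + (-5)·0 + (-2)·0; 2·1 + 6·0 + 4·0) = (-3, 0, 2)
Cw1 = (17, -4, 2)
w1·Cw1 = (-3)·17 + 0·(-4) + 2·2 = -47; w1·w1 = (-3)·(-3) + 0·0 + 2·2 = 13
λ ≈ -47/13 = -3.615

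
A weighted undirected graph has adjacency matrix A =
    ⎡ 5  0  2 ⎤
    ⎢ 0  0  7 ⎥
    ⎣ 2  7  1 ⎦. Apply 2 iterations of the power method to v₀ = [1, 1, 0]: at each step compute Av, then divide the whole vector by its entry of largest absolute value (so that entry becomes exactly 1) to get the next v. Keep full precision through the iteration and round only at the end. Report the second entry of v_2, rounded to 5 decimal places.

Av0 = (5.000000, 0.000000, 9.000000); divide by 9.000000 → v1 = (0.555556, 0.000000, 1.000000)
Av1 = (4.777778, 7.000000, 2.111111); divide by 7.000000 → v2 = (0.682540, 1.000000, 0.301587)
Requested entry of v2: 63/63 = 1.00000

1.00000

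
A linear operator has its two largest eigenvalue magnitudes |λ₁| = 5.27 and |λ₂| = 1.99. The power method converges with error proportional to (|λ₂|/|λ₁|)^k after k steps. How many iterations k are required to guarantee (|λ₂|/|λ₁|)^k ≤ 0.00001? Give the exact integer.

12

|λ₂/λ₁| = 1.99/5.27 = 0.37761
Need k ≥ ln(0.00001) / ln(0.37761) = -11.5129 / -0.9739 ≈ 11.822
Smallest integer k satisfying the bound: 12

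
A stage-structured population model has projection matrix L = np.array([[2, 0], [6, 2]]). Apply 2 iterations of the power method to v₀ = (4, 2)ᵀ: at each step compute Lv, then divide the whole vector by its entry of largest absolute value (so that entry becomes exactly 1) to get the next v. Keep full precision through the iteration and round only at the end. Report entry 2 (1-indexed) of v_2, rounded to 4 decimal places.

1.0000

Lv0 = (8.00000, 28.00000); divide by 28.00000 → v1 = (0.28571, 1.00000)
Lv1 = (0.57143, 3.71429); divide by 3.71429 → v2 = (0.15385, 1.00000)
Requested entry of v2: 104/104 = 1.0000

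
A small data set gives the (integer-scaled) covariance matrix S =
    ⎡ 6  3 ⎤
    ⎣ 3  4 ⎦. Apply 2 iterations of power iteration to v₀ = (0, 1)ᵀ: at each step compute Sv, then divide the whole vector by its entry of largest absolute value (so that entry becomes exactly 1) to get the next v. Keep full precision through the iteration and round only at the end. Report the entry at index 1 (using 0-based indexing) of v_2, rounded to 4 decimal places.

Sv0 = (3.00000, 4.00000); divide by 4.00000 → v1 = (0.75000, 1.00000)
Sv1 = (7.50000, 6.25000); divide by 7.50000 → v2 = (1.00000, 0.83333)
Requested entry of v2: 25/30 = 0.8333

0.8333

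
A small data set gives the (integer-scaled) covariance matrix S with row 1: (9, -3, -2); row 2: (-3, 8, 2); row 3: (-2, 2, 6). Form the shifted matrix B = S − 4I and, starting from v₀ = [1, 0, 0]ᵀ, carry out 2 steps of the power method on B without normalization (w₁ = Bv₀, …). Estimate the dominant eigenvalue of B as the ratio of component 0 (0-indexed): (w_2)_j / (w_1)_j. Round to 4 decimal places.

μ ≈ 7.6000

B = S − 4I has rows (5, -3, -2); (-3, 4, 2); (-2, 2, 2)
w1 = Bv₀ = (5·1 + (-3)·0 + (-2)·0; (-3)·1 + 4·0 + 2·0; (-2)·1 + 2·0 + 2·0) = (5, -3, -2)
w2 = Bw1 = (5·5 + (-3)·(-3) + (-2)·(-2); (-3)·5 + 4·(-3) + 2·(-2); (-2)·5 + 2·(-3) + 2·(-2)) = (38, -31, -20)
Ratio: 38/5 = 7.6000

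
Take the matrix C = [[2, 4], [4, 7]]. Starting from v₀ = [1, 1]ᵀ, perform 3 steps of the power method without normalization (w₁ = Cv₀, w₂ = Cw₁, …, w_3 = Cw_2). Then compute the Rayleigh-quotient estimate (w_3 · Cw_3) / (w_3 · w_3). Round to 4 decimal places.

w1 = Cv₀ = (6, 11)
w2 = Cw1 = (56, 101)
w3 = Cw2 = (516, 931)
Cw3 = (4756, 8581)
w3·Cw3 = 516·4756 + 931·8581 = 10443007; w3·w3 = 516·516 + 931·931 = 1133017
λ ≈ 10443007/1133017 = 9.2170

9.2170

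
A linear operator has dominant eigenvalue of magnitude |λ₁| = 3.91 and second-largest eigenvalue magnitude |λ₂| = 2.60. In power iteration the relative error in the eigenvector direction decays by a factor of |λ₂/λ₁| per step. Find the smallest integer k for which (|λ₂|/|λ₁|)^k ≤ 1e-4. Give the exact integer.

|λ₂/λ₁| = 2.60/3.91 = 0.66496
Need k ≥ ln(1e-4) / ln(0.66496) = -9.2103 / -0.4080 ≈ 22.573
Smallest integer k satisfying the bound: 23

23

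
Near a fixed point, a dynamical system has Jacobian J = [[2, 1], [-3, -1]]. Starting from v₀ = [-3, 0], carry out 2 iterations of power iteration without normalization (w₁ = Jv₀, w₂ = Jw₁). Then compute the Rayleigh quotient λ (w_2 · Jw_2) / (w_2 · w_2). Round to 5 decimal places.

λ ≈ -0.10000

w1 = Jv₀ = (-6, 9)
w2 = Jw1 = (-3, 9)
Jw2 = (3, 0)
w2·Jw2 = (-3)·3 + 9·0 = -9; w2·w2 = (-3)·(-3) + 9·9 = 90
λ ≈ -9/90 = -0.10000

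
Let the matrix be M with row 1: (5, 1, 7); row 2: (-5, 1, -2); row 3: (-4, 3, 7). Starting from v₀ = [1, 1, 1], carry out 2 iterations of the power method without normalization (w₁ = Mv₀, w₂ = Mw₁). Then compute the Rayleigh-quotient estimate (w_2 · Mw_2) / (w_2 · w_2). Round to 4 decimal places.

w1 = Mv₀ = (5·1 + 1·1 + 7·1; (-5)·1 + 1·1 + (-2)·1; (-4)·1 + 3·1 + 7·1) = (13, -6, 6)
w2 = Mw1 = (5·13 + 1·(-6) + 7·6; (-5)·13 + 1·(-6) + (-2)·6; (-4)·13 + 3·(-6) + 7·6) = (101, -83, -28)
Mw2 = (226, -532, -849)
w2·Mw2 = 101·226 + (-83)·(-532) + (-28)·(-849) = 90754; w2·w2 = 101·101 + (-83)·(-83) + (-28)·(-28) = 17874
λ ≈ 90754/17874 = 5.0774

λ ≈ 5.0774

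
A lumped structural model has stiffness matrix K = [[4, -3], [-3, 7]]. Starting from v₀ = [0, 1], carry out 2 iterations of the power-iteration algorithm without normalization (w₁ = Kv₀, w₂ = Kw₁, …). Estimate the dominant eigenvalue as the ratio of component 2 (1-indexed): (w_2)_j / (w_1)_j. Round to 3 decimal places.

w1 = Kv₀ = (-3, 7)
w2 = Kw1 = (-33, 58)
Ratio at component: 58 / 7 = 8.286

8.286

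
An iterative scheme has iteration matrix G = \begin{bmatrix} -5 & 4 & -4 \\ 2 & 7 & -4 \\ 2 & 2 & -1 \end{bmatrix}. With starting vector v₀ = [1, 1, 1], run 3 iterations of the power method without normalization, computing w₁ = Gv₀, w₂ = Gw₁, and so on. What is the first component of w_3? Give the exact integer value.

-101

w1 = Gv₀ = ((-5)·1 + 4·1 + (-4)·1; 2·1 + 7·1 + (-4)·1; 2·1 + 2·1 + (-1)·1) = (-5, 5, 3)
w2 = Gw1 = ((-5)·(-5) + 4·5 + (-4)·3; 2·(-5) + 7·5 + (-4)·3; 2·(-5) + 2·5 + (-1)·3) = (33, 13, -3)
w3 = Gw2 = (-101, 169, 95)
The requested component of w3 is -101.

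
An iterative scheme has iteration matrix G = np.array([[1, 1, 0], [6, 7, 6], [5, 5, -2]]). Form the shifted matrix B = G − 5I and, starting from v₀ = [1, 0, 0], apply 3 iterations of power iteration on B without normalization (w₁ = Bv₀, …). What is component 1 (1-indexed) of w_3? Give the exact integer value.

-70

B = G − 5I has rows (-4, 1, 0); (6, 2, 6); (5, 5, -7)
w1 = Bv₀ = (-4, 6, 5)
w2 = Bw1 = (22, 18, -25)
w3 = Bw2 = (-70, 18, 375)
Requested component of w3: -70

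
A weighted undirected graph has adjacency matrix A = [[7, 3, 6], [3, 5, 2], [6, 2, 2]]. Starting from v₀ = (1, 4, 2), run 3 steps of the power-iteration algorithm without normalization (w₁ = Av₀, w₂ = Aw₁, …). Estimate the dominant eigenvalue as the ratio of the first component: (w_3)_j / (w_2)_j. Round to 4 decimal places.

13.0296

w1 = Av₀ = (7·1 + 3·4 + 6·2; 3·1 + 5·4 + 2·2; 6·1 + 2·4 + 2·2) = (31, 27, 18)
w2 = Aw1 = (7·31 + 3·27 + 6·18; 3·31 + 5·27 + 2·18; 6·31 + 2·27 + 2·18) = (406, 264, 276)
w3 = Aw2 = (5290, 3090, 3516)
Ratio at component: 5290 / 406 = 13.0296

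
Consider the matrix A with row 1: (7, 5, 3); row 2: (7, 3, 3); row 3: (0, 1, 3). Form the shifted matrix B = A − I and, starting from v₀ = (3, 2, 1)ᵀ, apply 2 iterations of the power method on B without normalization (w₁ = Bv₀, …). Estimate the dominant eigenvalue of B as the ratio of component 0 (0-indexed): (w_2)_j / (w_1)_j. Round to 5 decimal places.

10.90323

B = A − I has rows (6, 5, 3); (7, 2, 3); (0, 1, 2)
w1 = Bv₀ = (6·3 + 5·2 + 3·1; 7·3 + 2·2 + 3·1; 0·3 + 1·2 + 2·1) = (31, 28, 4)
w2 = Bw1 = (6·31 + 5·28 + 3·4; 7·31 + 2·28 + 3·4; 0·31 + 1·28 + 2·4) = (338, 285, 36)
Ratio: 338/31 = 10.90323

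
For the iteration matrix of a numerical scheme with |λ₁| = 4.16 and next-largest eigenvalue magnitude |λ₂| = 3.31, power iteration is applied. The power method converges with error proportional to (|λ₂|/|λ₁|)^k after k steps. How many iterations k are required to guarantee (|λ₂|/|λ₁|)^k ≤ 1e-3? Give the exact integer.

31

|λ₂/λ₁| = 3.31/4.16 = 0.79567
Need k ≥ ln(1e-3) / ln(0.79567) = -6.9078 / -0.2286 ≈ 30.222
Smallest integer k satisfying the bound: 31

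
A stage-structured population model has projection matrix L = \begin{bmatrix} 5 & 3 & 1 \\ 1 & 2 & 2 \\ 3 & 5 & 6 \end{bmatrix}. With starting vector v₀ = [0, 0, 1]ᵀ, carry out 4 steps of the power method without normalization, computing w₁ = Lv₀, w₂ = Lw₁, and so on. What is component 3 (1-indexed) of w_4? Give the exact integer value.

w1 = Lv₀ = (1, 2, 6)
w2 = Lw1 = (17, 17, 49)
w3 = Lw2 = (185, 149, 430)
w4 = Lw3 = (1802, 1343, 3880)
The requested component of w4 is 3880.

3880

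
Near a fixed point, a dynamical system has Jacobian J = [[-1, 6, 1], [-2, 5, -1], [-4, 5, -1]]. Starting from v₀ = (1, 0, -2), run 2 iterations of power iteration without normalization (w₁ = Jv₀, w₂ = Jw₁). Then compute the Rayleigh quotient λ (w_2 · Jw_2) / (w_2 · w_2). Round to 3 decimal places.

λ ≈ 2.149

w1 = Jv₀ = ((-1)·1 + 6·0 + 1·(-2); (-2)·1 + 5·0 + (-1)·(-2); (-4)·1 + 5·0 + (-1)·(-2)) = (-3, 0, -2)
w2 = Jw1 = ((-1)·(-3) + 6·0 + 1·(-2); (-2)·(-3) + 5·0 + (-1)·(-2); (-4)·(-3) + 5·0 + (-1)·(-2)) = (1, 8, 14)
Jw2 = (61, 24, 22)
w2·Jw2 = 1·61 + 8·24 + 14·22 = 561; w2·w2 = 1·1 + 8·8 + 14·14 = 261
λ ≈ 561/261 = 2.149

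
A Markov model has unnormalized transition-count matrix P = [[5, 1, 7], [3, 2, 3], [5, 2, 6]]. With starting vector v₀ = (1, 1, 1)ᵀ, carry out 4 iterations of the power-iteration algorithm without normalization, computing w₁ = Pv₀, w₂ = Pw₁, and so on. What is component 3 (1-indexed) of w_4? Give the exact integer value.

w1 = Pv₀ = (5·1 + 1·1 + 7·1; 3·1 + 2·1 + 3·1; 5·1 + 2·1 + 6·1) = (13, 8, 13)
w2 = Pw1 = (5·13 + 1·8 + 7·13; 3·13 + 2·8 + 3·13; 5·13 + 2·8 + 6·13) = (164, 94, 159)
w3 = Pw2 = (2027, 1157, 1962)
w4 = Pw3 = (25026, 14281, 24221)
The requested component of w4 is 24221.

24221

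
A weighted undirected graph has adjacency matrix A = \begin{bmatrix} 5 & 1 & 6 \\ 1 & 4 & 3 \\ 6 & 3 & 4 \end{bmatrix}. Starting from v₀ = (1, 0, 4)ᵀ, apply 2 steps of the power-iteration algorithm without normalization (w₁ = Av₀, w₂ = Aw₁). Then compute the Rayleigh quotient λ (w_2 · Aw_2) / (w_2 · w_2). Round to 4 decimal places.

w1 = Av₀ = (29, 13, 22)
w2 = Aw1 = (290, 147, 301)
Aw2 = (3403, 1781, 3385)
w2·Aw2 = 290·3403 + 147·1781 + 301·3385 = 2267562; w2·w2 = 290·290 + 147·147 + 301·301 = 196310
λ ≈ 2267562/196310 = 11.5509

λ ≈ 11.5509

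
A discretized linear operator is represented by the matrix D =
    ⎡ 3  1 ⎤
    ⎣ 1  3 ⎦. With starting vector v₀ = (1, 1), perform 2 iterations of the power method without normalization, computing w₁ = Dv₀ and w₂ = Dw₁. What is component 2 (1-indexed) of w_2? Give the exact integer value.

16

w1 = Dv₀ = (4, 4)
w2 = Dw1 = (16, 16)
The requested component of w2 is 16.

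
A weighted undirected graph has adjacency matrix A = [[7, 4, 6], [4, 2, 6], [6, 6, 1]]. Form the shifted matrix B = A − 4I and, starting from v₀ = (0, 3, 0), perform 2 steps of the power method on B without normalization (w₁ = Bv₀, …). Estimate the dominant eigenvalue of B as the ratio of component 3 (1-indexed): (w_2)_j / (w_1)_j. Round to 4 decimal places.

-1.0000

B = A − 4I has rows (3, 4, 6); (4, -2, 6); (6, 6, -3)
w1 = Bv₀ = (3·0 + 4·3 + 6·0; 4·0 + (-2)·3 + 6·0; 6·0 + 6·3 + (-3)·0) = (12, -6, 18)
w2 = Bw1 = (3·12 + 4·(-6) + 6·18; 4·12 + (-2)·(-6) + 6·18; 6·12 + 6·(-6) + (-3)·18) = (120, 168, -18)
Ratio: -18/18 = -1.0000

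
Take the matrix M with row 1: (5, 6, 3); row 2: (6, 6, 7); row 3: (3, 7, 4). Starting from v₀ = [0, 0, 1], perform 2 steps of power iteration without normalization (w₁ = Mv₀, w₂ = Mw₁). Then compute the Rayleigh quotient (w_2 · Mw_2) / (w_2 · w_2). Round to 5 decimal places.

w1 = Mv₀ = (3, 7, 4)
w2 = Mw1 = (69, 88, 74)
Mw2 = (1095, 1460, 1119)
w2·Mw2 = 69·1095 + 88·1460 + 74·1119 = 286841; w2·w2 = 69·69 + 88·88 + 74·74 = 17981
λ ≈ 286841/17981 = 15.95245

15.95245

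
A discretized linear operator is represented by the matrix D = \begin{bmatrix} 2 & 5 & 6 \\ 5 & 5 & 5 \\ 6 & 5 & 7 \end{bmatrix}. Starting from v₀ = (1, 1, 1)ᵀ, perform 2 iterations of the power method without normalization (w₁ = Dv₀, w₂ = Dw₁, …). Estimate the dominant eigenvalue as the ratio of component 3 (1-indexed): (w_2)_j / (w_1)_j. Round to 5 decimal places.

w1 = Dv₀ = (2·1 + 5·1 + 6·1; 5·1 + 5·1 + 5·1; 6·1 + 5·1 + 7·1) = (13, 15, 18)
w2 = Dw1 = (2·13 + 5·15 + 6·18; 5·13 + 5·15 + 5·18; 6·13 + 5·15 + 7·18) = (209, 230, 279)
Ratio at component: 279 / 18 = 15.50000

15.50000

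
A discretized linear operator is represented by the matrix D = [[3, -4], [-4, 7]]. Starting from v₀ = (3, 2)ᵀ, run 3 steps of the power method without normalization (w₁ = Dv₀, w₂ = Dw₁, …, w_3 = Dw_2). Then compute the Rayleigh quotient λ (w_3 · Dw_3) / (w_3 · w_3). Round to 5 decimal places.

9.47191

w1 = Dv₀ = (3·3 + (-4)·2; (-4)·3 + 7·2) = (1, 2)
w2 = Dw1 = (3·1 + (-4)·2; (-4)·1 + 7·2) = (-5, 10)
w3 = Dw2 = (-55, 90)
Dw3 = (-525, 850)
w3·Dw3 = (-55)·(-525) + 90·850 = 105375; w3·w3 = (-55)·(-55) + 90·90 = 11125
λ ≈ 105375/11125 = 9.47191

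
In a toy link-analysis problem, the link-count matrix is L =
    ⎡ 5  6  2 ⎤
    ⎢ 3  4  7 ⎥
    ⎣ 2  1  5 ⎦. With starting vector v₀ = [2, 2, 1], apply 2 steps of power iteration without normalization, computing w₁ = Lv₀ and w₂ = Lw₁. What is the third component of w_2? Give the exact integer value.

124

w1 = Lv₀ = (5·2 + 6·2 + 2·1; 3·2 + 4·2 + 7·1; 2·2 + 1·2 + 5·1) = (24, 21, 11)
w2 = Lw1 = (5·24 + 6·21 + 2·11; 3·24 + 4·21 + 7·11; 2·24 + 1·21 + 5·11) = (268, 233, 124)
The requested component of w2 is 124.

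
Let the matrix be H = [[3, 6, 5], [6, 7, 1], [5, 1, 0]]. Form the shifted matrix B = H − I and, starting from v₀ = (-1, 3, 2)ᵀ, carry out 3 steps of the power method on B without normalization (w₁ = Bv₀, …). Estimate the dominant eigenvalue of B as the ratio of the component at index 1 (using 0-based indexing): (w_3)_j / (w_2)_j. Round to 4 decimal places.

B = H − I has rows (2, 6, 5); (6, 6, 1); (5, 1, -1)
w1 = Bv₀ = (2·(-1) + 6·3 + 5·2; 6·(-1) + 6·3 + 1·2; 5·(-1) + 1·3 + (-1)·2) = (26, 14, -4)
w2 = Bw1 = (2·26 + 6·14 + 5·(-4); 6·26 + 6·14 + 1·(-4); 5·26 + 1·14 + (-1)·(-4)) = (116, 236, 148)
w3 = Bw2 = (2388, 2260, 668)
Ratio: 2260/236 = 9.5763

μ ≈ 9.5763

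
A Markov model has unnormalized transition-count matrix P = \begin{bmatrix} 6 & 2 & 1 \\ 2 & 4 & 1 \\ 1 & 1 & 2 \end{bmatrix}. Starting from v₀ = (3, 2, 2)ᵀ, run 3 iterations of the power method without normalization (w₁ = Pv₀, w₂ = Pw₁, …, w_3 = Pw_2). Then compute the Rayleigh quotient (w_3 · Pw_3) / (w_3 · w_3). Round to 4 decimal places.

w1 = Pv₀ = (24, 16, 9)
w2 = Pw1 = (185, 121, 58)
w3 = Pw2 = (1410, 912, 422)
Pw3 = (10706, 6890, 3166)
w3·Pw3 = 1410·10706 + 912·6890 + 422·3166 = 22715192; w3·w3 = 1410·1410 + 912·912 + 422·422 = 2997928
λ ≈ 22715192/2997928 = 7.5770

7.5770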